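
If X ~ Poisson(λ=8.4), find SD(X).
2.8983

We have X ~ Poisson(λ=8.4).

For a Poisson distribution with λ=8.4:
σ = √Var(X) = 2.8983

The standard deviation is the square root of the variance.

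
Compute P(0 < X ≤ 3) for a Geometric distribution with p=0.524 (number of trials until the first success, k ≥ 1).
0.892150

We have X ~ Geometric(p=0.524) (number of trials until the first success, k ≥ 1).

To find P(0 < X ≤ 3), we use:
P(0 < X ≤ 3) = P(X ≤ 3) - P(X ≤ 0)
                 = F(3) - F(0)
                 = 0.892150 - 0.000000
                 = 0.892150

So there's approximately a 89.2% chance that X falls in this range.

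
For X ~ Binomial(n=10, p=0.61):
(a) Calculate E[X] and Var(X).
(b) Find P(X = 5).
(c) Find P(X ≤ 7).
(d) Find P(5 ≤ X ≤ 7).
(a) E[X] = 6.1000, Var(X) = 2.3790
(b) P(X = 5) = 0.192032
(c) P(X ≤ 7) = 0.816045
(d) P(5 ≤ X ≤ 7) = 0.666038

We have X ~ Binomial(n=10, p=0.61).

(a) Moments:
E[X] = 6.1000
Var(X) = 2.3790
σ = √Var(X) = 1.5424

(b) Point probability using PMF:
P(X = 5) = 0.192032

(c) Cumulative probability using CDF:
P(X ≤ 7) = F(7) = 0.816045

(d) Range probability:
P(5 ≤ X ≤ 7) = P(X ≤ 7) - P(X ≤ 4)
                   = F(7) - F(4)
                   = 0.816045 - 0.150007
                   = 0.666038

This means approximately 66.6% of outcomes fall in the interval [5, 7].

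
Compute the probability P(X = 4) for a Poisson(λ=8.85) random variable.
0.036648

We have X ~ Poisson(λ=8.85).

For a Poisson distribution, the PMF gives us the probability of each outcome.

Using the PMF formula:
P(X = 4) = 0.036648

Rounded to 4 decimal places: 0.0366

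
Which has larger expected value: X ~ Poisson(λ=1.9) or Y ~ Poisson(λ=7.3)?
Y has larger mean (7.3000 > 1.9000)

Compute the expected value for each distribution:

X ~ Poisson(λ=1.9):
E[X] = 1.9000

Y ~ Poisson(λ=7.3):
E[Y] = 7.3000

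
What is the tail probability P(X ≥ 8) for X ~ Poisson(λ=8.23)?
0.578657

We have X ~ Poisson(λ=8.23).

For discrete distributions, P(X ≥ 8) = 1 - P(X ≤ 7).

P(X ≤ 7) = 0.421343
P(X ≥ 8) = 1 - 0.421343 = 0.578657

So there's approximately a 57.9% chance that X is at least 8.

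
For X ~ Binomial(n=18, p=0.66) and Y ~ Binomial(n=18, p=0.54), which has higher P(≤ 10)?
Y has higher probability (P(Y ≤ 10) = 0.6412 > P(X ≤ 10) = 0.2421)

Compute P(≤ 10) for each distribution:

X ~ Binomial(n=18, p=0.66):
P(X ≤ 10) = 0.2421

Y ~ Binomial(n=18, p=0.54):
P(Y ≤ 10) = 0.6412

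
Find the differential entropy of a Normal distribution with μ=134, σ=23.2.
4.5631 nats

We have X ~ Normal(μ=134, σ=23.2).

The differential entropy measures the uncertainty or information content of the distribution.

For a Normal distribution with μ=134, σ=23.2:
h(X) = 4.5631 nats

(In bits, this would be 6.5831 bits.)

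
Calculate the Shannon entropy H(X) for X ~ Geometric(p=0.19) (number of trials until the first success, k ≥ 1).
2.5591 nats

We have X ~ Geometric(p=0.19) (number of trials until the first success, k ≥ 1).

The Shannon entropy measures the uncertainty or information content of the distribution.

For a Geometric distribution with p=0.19 (number of trials until the first success, k ≥ 1):
H(X) = 2.5591 nats

(In bits, this would be 3.6920 bits.)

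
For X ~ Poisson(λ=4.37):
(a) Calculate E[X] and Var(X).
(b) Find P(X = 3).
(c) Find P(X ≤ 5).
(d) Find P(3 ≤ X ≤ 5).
(a) E[X] = 4.3700, Var(X) = 4.3700
(b) P(X = 3) = 0.175965
(c) P(X ≤ 5) = 0.724963
(d) P(3 ≤ X ≤ 5) = 0.536226

We have X ~ Poisson(λ=4.37).

(a) Moments:
E[X] = 4.3700
Var(X) = 4.3700
σ = √Var(X) = 2.0905

(b) Point probability using PMF:
P(X = 3) = 0.175965

(c) Cumulative probability using CDF:
P(X ≤ 5) = F(5) = 0.724963

(d) Range probability:
P(3 ≤ X ≤ 5) = P(X ≤ 5) - P(X ≤ 2)
                   = F(5) - F(2)
                   = 0.724963 - 0.188737
                   = 0.536226

This means approximately 53.6% of outcomes fall in the interval [3, 5].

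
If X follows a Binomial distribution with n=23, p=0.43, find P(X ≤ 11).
0.752420

We have X ~ Binomial(n=23, p=0.43).

The CDF gives us P(X ≤ k).

Using the CDF:
P(X ≤ 11) = 0.752420

This means there's approximately a 75.2% chance that X is at most 11.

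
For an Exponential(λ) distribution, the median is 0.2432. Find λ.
λ = 2.8501

For X ~ Exponential(λ), the CDF is F(x) = 1 - e^(-λx).
The median m satisfies F(m) = 0.5:
1 - e^(-λm) = 0.5
e^(-λm) = 0.5
λm = ln(2)
m = ln(2) / λ

Given m = 0.2432:
λ = ln(2) / 0.2432 = 0.693147 / 0.2432 = 2.8501

Verification: ln(2) / 2.8501 = 0.2432 ✓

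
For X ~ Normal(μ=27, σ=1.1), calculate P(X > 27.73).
0.253462

We have X ~ Normal(μ=27, σ=1.1).

P(X > 27.73) = 1 - P(X ≤ 27.73)
                = 1 - F(27.73)
                = 1 - 0.746538
                = 0.253462

So there's approximately a 25.3% chance that X exceeds 27.73.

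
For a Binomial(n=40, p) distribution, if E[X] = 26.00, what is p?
p = 0.65

For a Binomial(n, p) distribution:
E[X] = n × p

Given n = 40 and E[X] = 26.00:
26.00 = 40 × p
p = 26.00 / 40 = 0.65

Verification: Binomial(40, 0.65) has E[X] = 26.00 ✓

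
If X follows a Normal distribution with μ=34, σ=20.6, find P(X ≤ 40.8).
0.629337

We have X ~ Normal(μ=34, σ=20.6).

The CDF gives us P(X ≤ k).

Using the CDF:
P(X ≤ 40.8) = 0.629337

This means there's approximately a 62.9% chance that X is at most 40.8.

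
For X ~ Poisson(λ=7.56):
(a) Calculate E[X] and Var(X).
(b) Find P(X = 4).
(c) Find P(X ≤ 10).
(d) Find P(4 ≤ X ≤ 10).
(a) E[X] = 7.5600, Var(X) = 7.5600
(b) P(X = 4) = 0.070894
(c) P(X ≤ 10) = 0.857037
(d) P(4 ≤ X ≤ 10) = 0.800183

We have X ~ Poisson(λ=7.56).

(a) Moments:
E[X] = 7.5600
Var(X) = 7.5600
σ = √Var(X) = 2.7495

(b) Point probability using PMF:
P(X = 4) = 0.070894

(c) Cumulative probability using CDF:
P(X ≤ 10) = F(10) = 0.857037

(d) Range probability:
P(4 ≤ X ≤ 10) = P(X ≤ 10) - P(X ≤ 3)
                   = F(10) - F(3)
                   = 0.857037 - 0.056854
                   = 0.800183

This means approximately 80.0% of outcomes fall in the interval [4, 10].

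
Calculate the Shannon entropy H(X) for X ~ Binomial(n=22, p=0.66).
2.2152 nats

We have X ~ Binomial(n=22, p=0.66).

The Shannon entropy measures the uncertainty or information content of the distribution.

For a Binomial distribution with n=22, p=0.66:
H(X) = 2.2152 nats

(In bits, this would be 3.1958 bits.)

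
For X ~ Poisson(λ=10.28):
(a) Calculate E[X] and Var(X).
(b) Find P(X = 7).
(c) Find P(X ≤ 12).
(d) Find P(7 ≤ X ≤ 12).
(a) E[X] = 10.2800, Var(X) = 10.2800
(b) P(X = 7) = 0.082599
(c) P(X ≤ 12) = 0.764304
(d) P(7 ≤ X ≤ 12) = 0.650852

We have X ~ Poisson(λ=10.28).

(a) Moments:
E[X] = 10.2800
Var(X) = 10.2800
σ = √Var(X) = 3.2062

(b) Point probability using PMF:
P(X = 7) = 0.082599

(c) Cumulative probability using CDF:
P(X ≤ 12) = F(12) = 0.764304

(d) Range probability:
P(7 ≤ X ≤ 12) = P(X ≤ 12) - P(X ≤ 6)
                   = F(12) - F(6)
                   = 0.764304 - 0.113451
                   = 0.650852

This means approximately 65.1% of outcomes fall in the interval [7, 12].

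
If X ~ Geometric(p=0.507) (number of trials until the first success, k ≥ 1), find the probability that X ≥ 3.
0.243049

We have X ~ Geometric(p=0.507) (number of trials until the first success, k ≥ 1).

For discrete distributions, P(X ≥ 3) = 1 - P(X ≤ 2).

P(X ≤ 2) = 0.756951
P(X ≥ 3) = 1 - 0.756951 = 0.243049

So there's approximately a 24.3% chance that X is at least 3.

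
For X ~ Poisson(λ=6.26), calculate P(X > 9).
0.102983

We have X ~ Poisson(λ=6.26).

P(X > 9) = 1 - P(X ≤ 9)
                = 1 - F(9)
                = 1 - 0.897017
                = 0.102983

So there's approximately a 10.3% chance that X exceeds 9.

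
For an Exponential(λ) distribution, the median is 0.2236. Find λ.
λ = 3.0999

For X ~ Exponential(λ), the CDF is F(x) = 1 - e^(-λx).
The median m satisfies F(m) = 0.5:
1 - e^(-λm) = 0.5
e^(-λm) = 0.5
λm = ln(2)
m = ln(2) / λ

Given m = 0.2236:
λ = ln(2) / 0.2236 = 0.693147 / 0.2236 = 3.0999

Verification: ln(2) / 3.0999 = 0.2236 ✓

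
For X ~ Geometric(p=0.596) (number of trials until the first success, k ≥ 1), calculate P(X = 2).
0.240784

We have X ~ Geometric(p=0.596) (number of trials until the first success, k ≥ 1).

For a Geometric distribution, the PMF gives us the probability of each outcome.

Using the PMF formula:
P(X = 2) = 0.240784

Rounded to 4 decimal places: 0.2408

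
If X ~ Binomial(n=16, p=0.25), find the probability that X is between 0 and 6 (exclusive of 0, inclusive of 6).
0.910420

We have X ~ Binomial(n=16, p=0.25).

To find P(0 < X ≤ 6), we use:
P(0 < X ≤ 6) = P(X ≤ 6) - P(X ≤ 0)
                 = F(6) - F(0)
                 = 0.920443 - 0.010023
                 = 0.910420

So there's approximately a 91.0% chance that X falls in this range.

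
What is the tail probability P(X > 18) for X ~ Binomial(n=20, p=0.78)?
0.046145

We have X ~ Binomial(n=20, p=0.78).

P(X > 18) = 1 - P(X ≤ 18)
                = 1 - F(18)
                = 1 - 0.953855
                = 0.046145

So there's approximately a 4.6% chance that X exceeds 18.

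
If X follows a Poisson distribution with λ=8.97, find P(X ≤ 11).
0.805909

We have X ~ Poisson(λ=8.97).

The CDF gives us P(X ≤ k).

Using the CDF:
P(X ≤ 11) = 0.805909

This means there's approximately a 80.6% chance that X is at most 11.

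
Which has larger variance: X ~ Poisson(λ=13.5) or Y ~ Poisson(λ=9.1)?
X has larger variance (13.5000 > 9.1000)

Compute the variance for each distribution:

X ~ Poisson(λ=13.5):
Var(X) = 13.5000

Y ~ Poisson(λ=9.1):
Var(Y) = 9.1000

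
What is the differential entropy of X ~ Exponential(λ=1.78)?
0.4234 nats

We have X ~ Exponential(λ=1.78).

The differential entropy measures the uncertainty or information content of the distribution.

For an Exponential distribution with λ=1.78:
h(X) = 0.4234 nats

(In bits, this would be 0.6108 bits.)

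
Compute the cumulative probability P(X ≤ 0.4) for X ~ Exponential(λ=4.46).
0.832035

We have X ~ Exponential(λ=4.46).

The CDF gives us P(X ≤ k).

Using the CDF:
P(X ≤ 0.4) = 0.832035

This means there's approximately a 83.2% chance that X is at most 0.4.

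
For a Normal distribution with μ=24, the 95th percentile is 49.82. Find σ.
σ = 15.6974

For X ~ Normal(μ, σ), the p-th percentile satisfies x = μ + z_p × σ,
where z_p = Φ⁻¹(p) is the standard normal quantile.

Step 1: z_{0.95} = Φ⁻¹(0.95) = 1.6449

Step 2: Solve for σ:
49.82 = 24 + 1.6449 × σ
σ = (49.82 - 24) / 1.6449
σ = 25.82 / 1.6449
σ = 15.6974

Verification: μ + z × σ = 24 + 1.6449 × 15.6974 = 49.82 ✓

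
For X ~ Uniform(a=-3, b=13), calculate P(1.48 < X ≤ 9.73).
0.515625

We have X ~ Uniform(a=-3, b=13).

To find P(1.48 < X ≤ 9.73), we use:
P(1.48 < X ≤ 9.73) = P(X ≤ 9.73) - P(X ≤ 1.48)
                 = F(9.73) - F(1.48)
                 = 0.795625 - 0.280000
                 = 0.515625

So there's approximately a 51.6% chance that X falls in this range.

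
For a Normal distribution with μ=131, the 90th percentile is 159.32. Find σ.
σ = 22.0982

For X ~ Normal(μ, σ), the p-th percentile satisfies x = μ + z_p × σ,
where z_p = Φ⁻¹(p) is the standard normal quantile.

Step 1: z_{0.9} = Φ⁻¹(0.9) = 1.2816

Step 2: Solve for σ:
159.32 = 131 + 1.2816 × σ
σ = (159.32 - 131) / 1.2816
σ = 28.32 / 1.2816
σ = 22.0982

Verification: μ + z × σ = 131 + 1.2816 × 22.0982 = 159.32 ✓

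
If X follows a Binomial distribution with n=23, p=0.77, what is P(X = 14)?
0.037909

We have X ~ Binomial(n=23, p=0.77).

For a Binomial distribution, the PMF gives us the probability of each outcome.

Using the PMF formula:
P(X = 14) = 0.037909

Rounded to 4 decimal places: 0.0379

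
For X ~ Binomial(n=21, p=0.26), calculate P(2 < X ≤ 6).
0.645789

We have X ~ Binomial(n=21, p=0.26).

To find P(2 < X ≤ 6), we use:
P(2 < X ≤ 6) = P(X ≤ 6) - P(X ≤ 2)
                 = F(6) - F(2)
                 = 0.707334 - 0.061545
                 = 0.645789

So there's approximately a 64.6% chance that X falls in this range.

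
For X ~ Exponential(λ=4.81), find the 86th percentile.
0.4088

We have X ~ Exponential(λ=4.81).

We want to find x such that P(X ≤ x) = 0.86.

This is the 86th percentile, which means 86% of values fall below this point.

Using the inverse CDF (quantile function):
x = F⁻¹(0.86) = 0.4088

Verification: P(X ≤ 0.4088) = 0.86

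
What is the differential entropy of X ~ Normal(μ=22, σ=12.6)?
3.9526 nats

We have X ~ Normal(μ=22, σ=12.6).

The differential entropy measures the uncertainty or information content of the distribution.

For a Normal distribution with μ=22, σ=12.6:
h(X) = 3.9526 nats

(In bits, this would be 5.7024 bits.)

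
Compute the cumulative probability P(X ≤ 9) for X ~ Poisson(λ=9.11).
0.572918

We have X ~ Poisson(λ=9.11).

The CDF gives us P(X ≤ k).

Using the CDF:
P(X ≤ 9) = 0.572918

This means there's approximately a 57.3% chance that X is at most 9.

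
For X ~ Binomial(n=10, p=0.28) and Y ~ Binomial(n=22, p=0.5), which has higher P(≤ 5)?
X has higher probability (P(X ≤ 5) = 0.9658 > P(Y ≤ 5) = 0.0085)

Compute P(≤ 5) for each distribution:

X ~ Binomial(n=10, p=0.28):
P(X ≤ 5) = 0.9658

Y ~ Binomial(n=22, p=0.5):
P(Y ≤ 5) = 0.0085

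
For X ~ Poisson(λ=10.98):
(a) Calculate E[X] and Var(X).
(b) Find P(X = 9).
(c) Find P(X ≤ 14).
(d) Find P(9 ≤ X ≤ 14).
(a) E[X] = 10.9800, Var(X) = 10.9800
(b) P(X = 9) = 0.108919
(c) P(X ≤ 14) = 0.855495
(d) P(9 ≤ X ≤ 14) = 0.621729

We have X ~ Poisson(λ=10.98).

(a) Moments:
E[X] = 10.9800
Var(X) = 10.9800
σ = √Var(X) = 3.3136

(b) Point probability using PMF:
P(X = 9) = 0.108919

(c) Cumulative probability using CDF:
P(X ≤ 14) = F(14) = 0.855495

(d) Range probability:
P(9 ≤ X ≤ 14) = P(X ≤ 14) - P(X ≤ 8)
                   = F(14) - F(8)
                   = 0.855495 - 0.233766
                   = 0.621729

This means approximately 62.2% of outcomes fall in the interval [9, 14].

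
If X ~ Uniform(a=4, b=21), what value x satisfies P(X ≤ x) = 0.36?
10.1200

We have X ~ Uniform(a=4, b=21).

We want to find x such that P(X ≤ x) = 0.36.

This is the 36th percentile, which means 36% of values fall below this point.

Using the inverse CDF (quantile function):
x = F⁻¹(0.36) = 10.1200

Verification: P(X ≤ 10.1200) = 0.36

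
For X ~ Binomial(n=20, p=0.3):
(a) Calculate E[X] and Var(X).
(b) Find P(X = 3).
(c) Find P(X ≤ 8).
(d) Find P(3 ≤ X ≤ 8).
(a) E[X] = 6.0000, Var(X) = 4.2000
(b) P(X = 3) = 0.071604
(c) P(X ≤ 8) = 0.886669
(d) P(3 ≤ X ≤ 8) = 0.851185

We have X ~ Binomial(n=20, p=0.3).

(a) Moments:
E[X] = 6.0000
Var(X) = 4.2000
σ = √Var(X) = 2.0494

(b) Point probability using PMF:
P(X = 3) = 0.071604

(c) Cumulative probability using CDF:
P(X ≤ 8) = F(8) = 0.886669

(d) Range probability:
P(3 ≤ X ≤ 8) = P(X ≤ 8) - P(X ≤ 2)
                   = F(8) - F(2)
                   = 0.886669 - 0.035483
                   = 0.851185

This means approximately 85.1% of outcomes fall in the interval [3, 8].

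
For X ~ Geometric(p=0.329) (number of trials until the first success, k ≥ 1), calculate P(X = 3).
0.148129

We have X ~ Geometric(p=0.329) (number of trials until the first success, k ≥ 1).

For a Geometric distribution, the PMF gives us the probability of each outcome.

Using the PMF formula:
P(X = 3) = 0.148129

Rounded to 4 decimal places: 0.1481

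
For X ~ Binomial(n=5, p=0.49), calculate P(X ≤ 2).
0.518745

We have X ~ Binomial(n=5, p=0.49).

The CDF gives us P(X ≤ k).

Using the CDF:
P(X ≤ 2) = 0.518745

This means there's approximately a 51.9% chance that X is at most 2.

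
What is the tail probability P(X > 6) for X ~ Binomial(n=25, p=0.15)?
0.069529

We have X ~ Binomial(n=25, p=0.15).

P(X > 6) = 1 - P(X ≤ 6)
                = 1 - F(6)
                = 1 - 0.930471
                = 0.069529

So there's approximately a 7.0% chance that X exceeds 6.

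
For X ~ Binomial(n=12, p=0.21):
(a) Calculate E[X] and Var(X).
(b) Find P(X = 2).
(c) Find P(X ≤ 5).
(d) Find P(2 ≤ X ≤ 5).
(a) E[X] = 2.5200, Var(X) = 1.9908
(b) P(X = 2) = 0.275584
(c) P(X ≤ 5) = 0.975524
(d) P(2 ≤ X ≤ 5) = 0.727938

We have X ~ Binomial(n=12, p=0.21).

(a) Moments:
E[X] = 2.5200
Var(X) = 1.9908
σ = √Var(X) = 1.4110

(b) Point probability using PMF:
P(X = 2) = 0.275584

(c) Cumulative probability using CDF:
P(X ≤ 5) = F(5) = 0.975524

(d) Range probability:
P(2 ≤ X ≤ 5) = P(X ≤ 5) - P(X ≤ 1)
                   = F(5) - F(1)
                   = 0.975524 - 0.247586
                   = 0.727938

This means approximately 72.8% of outcomes fall in the interval [2, 5].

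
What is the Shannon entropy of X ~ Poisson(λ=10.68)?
2.5949 nats

We have X ~ Poisson(λ=10.68).

The Shannon entropy measures the uncertainty or information content of the distribution.

For a Poisson distribution with λ=10.68:
H(X) = 2.5949 nats

(In bits, this would be 3.7436 bits.)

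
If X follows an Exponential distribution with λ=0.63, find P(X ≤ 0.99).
0.464042

We have X ~ Exponential(λ=0.63).

The CDF gives us P(X ≤ k).

Using the CDF:
P(X ≤ 0.99) = 0.464042

This means there's approximately a 46.4% chance that X is at most 0.99.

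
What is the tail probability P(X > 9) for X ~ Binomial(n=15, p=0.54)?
0.235921

We have X ~ Binomial(n=15, p=0.54).

P(X > 9) = 1 - P(X ≤ 9)
                = 1 - F(9)
                = 1 - 0.764079
                = 0.235921

So there's approximately a 23.6% chance that X exceeds 9.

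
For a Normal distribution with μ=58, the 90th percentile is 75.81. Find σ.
σ = 13.8972

For X ~ Normal(μ, σ), the p-th percentile satisfies x = μ + z_p × σ,
where z_p = Φ⁻¹(p) is the standard normal quantile.

Step 1: z_{0.9} = Φ⁻¹(0.9) = 1.2816

Step 2: Solve for σ:
75.81 = 58 + 1.2816 × σ
σ = (75.81 - 58) / 1.2816
σ = 17.81 / 1.2816
σ = 13.8972

Verification: μ + z × σ = 58 + 1.2816 × 13.8972 = 75.81 ✓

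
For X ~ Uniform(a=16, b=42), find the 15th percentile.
19.9000

We have X ~ Uniform(a=16, b=42).

We want to find x such that P(X ≤ x) = 0.15.

This is the 15th percentile, which means 15% of values fall below this point.

Using the inverse CDF (quantile function):
x = F⁻¹(0.15) = 19.9000

Verification: P(X ≤ 19.9000) = 0.15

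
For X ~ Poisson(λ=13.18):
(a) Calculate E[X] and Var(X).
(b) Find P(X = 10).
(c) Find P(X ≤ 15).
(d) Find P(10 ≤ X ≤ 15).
(a) E[X] = 13.1800, Var(X) = 13.1800
(b) P(X = 10) = 0.082298
(c) P(X ≤ 15) = 0.747467
(d) P(10 ≤ X ≤ 15) = 0.593218

We have X ~ Poisson(λ=13.18).

(a) Moments:
E[X] = 13.1800
Var(X) = 13.1800
σ = √Var(X) = 3.6304

(b) Point probability using PMF:
P(X = 10) = 0.082298

(c) Cumulative probability using CDF:
P(X ≤ 15) = F(15) = 0.747467

(d) Range probability:
P(10 ≤ X ≤ 15) = P(X ≤ 15) - P(X ≤ 9)
                   = F(15) - F(9)
                   = 0.747467 - 0.154249
                   = 0.593218

This means approximately 59.3% of outcomes fall in the interval [10, 15].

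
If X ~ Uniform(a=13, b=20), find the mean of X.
16.5000

We have X ~ Uniform(a=13, b=20).

For a Uniform distribution with a=13, b=20:
E[X] = 16.5000

This is the expected (average) value of X.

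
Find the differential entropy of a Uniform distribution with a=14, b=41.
3.2958 nats

We have X ~ Uniform(a=14, b=41).

The differential entropy measures the uncertainty or information content of the distribution.

For a Uniform distribution with a=14, b=41:
h(X) = 3.2958 nats

(In bits, this would be 4.7549 bits.)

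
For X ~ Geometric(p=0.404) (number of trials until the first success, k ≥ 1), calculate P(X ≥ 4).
0.211709

We have X ~ Geometric(p=0.404) (number of trials until the first success, k ≥ 1).

For discrete distributions, P(X ≥ 4) = 1 - P(X ≤ 3).

P(X ≤ 3) = 0.788291
P(X ≥ 4) = 1 - 0.788291 = 0.211709

So there's approximately a 21.2% chance that X is at least 4.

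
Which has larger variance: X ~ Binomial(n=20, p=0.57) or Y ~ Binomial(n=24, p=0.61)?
Y has larger variance (5.7096 > 4.9020)

Compute the variance for each distribution:

X ~ Binomial(n=20, p=0.57):
Var(X) = 4.9020

Y ~ Binomial(n=24, p=0.61):
Var(Y) = 5.7096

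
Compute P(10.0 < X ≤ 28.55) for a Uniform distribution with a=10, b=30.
0.927500

We have X ~ Uniform(a=10, b=30).

To find P(10.0 < X ≤ 28.55), we use:
P(10.0 < X ≤ 28.55) = P(X ≤ 28.55) - P(X ≤ 10.0)
                 = F(28.55) - F(10.0)
                 = 0.927500 - 0.000000
                 = 0.927500

So there's approximately a 92.8% chance that X falls in this range.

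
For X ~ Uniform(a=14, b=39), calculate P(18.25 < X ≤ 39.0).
0.830000

We have X ~ Uniform(a=14, b=39).

To find P(18.25 < X ≤ 39.0), we use:
P(18.25 < X ≤ 39.0) = P(X ≤ 39.0) - P(X ≤ 18.25)
                 = F(39.0) - F(18.25)
                 = 1.000000 - 0.170000
                 = 0.830000

So there's approximately a 83.0% chance that X falls in this range.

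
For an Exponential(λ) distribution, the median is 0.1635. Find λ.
λ = 4.2394

For X ~ Exponential(λ), the CDF is F(x) = 1 - e^(-λx).
The median m satisfies F(m) = 0.5:
1 - e^(-λm) = 0.5
e^(-λm) = 0.5
λm = ln(2)
m = ln(2) / λ

Given m = 0.1635:
λ = ln(2) / 0.1635 = 0.693147 / 0.1635 = 4.2394

Verification: ln(2) / 4.2394 = 0.1635 ✓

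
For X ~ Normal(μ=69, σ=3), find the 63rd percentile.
69.9956

We have X ~ Normal(μ=69, σ=3).

We want to find x such that P(X ≤ x) = 0.63.

This is the 63rd percentile, which means 63% of values fall below this point.

Using the inverse CDF (quantile function):
x = F⁻¹(0.63) = 69.9956

Verification: P(X ≤ 69.9956) = 0.63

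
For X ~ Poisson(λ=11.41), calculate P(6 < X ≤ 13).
0.678732

We have X ~ Poisson(λ=11.41).

To find P(6 < X ≤ 13), we use:
P(6 < X ≤ 13) = P(X ≤ 13) - P(X ≤ 6)
                 = F(13) - F(6)
                 = 0.741995 - 0.063262
                 = 0.678732

So there's approximately a 67.9% chance that X falls in this range.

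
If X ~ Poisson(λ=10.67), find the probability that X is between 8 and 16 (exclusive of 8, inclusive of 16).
0.692682

We have X ~ Poisson(λ=10.67).

To find P(8 < X ≤ 16), we use:
P(8 < X ≤ 16) = P(X ≤ 16) - P(X ≤ 8)
                 = F(16) - F(8)
                 = 0.955290 - 0.262608
                 = 0.692682

So there's approximately a 69.3% chance that X falls in this range.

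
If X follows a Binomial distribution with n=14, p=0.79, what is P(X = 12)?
0.237140

We have X ~ Binomial(n=14, p=0.79).

For a Binomial distribution, the PMF gives us the probability of each outcome.

Using the PMF formula:
P(X = 12) = 0.237140

Rounded to 4 decimal places: 0.2371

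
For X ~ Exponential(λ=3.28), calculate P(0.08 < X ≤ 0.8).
0.696691

We have X ~ Exponential(λ=3.28).

To find P(0.08 < X ≤ 0.8), we use:
P(0.08 < X ≤ 0.8) = P(X ≤ 0.8) - P(X ≤ 0.08)
                 = F(0.8) - F(0.08)
                 = 0.927488 - 0.230797
                 = 0.696691

So there's approximately a 69.7% chance that X falls in this range.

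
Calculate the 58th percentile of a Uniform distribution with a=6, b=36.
23.4000

We have X ~ Uniform(a=6, b=36).

We want to find x such that P(X ≤ x) = 0.58.

This is the 58th percentile, which means 58% of values fall below this point.

Using the inverse CDF (quantile function):
x = F⁻¹(0.58) = 23.4000

Verification: P(X ≤ 23.4000) = 0.58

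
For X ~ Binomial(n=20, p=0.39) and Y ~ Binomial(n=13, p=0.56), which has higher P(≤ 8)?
Y has higher probability (P(Y ≤ 8) = 0.7493 > P(X ≤ 8) = 0.6312)

Compute P(≤ 8) for each distribution:

X ~ Binomial(n=20, p=0.39):
P(X ≤ 8) = 0.6312

Y ~ Binomial(n=13, p=0.56):
P(Y ≤ 8) = 0.7493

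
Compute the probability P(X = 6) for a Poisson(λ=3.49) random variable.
0.076548

We have X ~ Poisson(λ=3.49).

For a Poisson distribution, the PMF gives us the probability of each outcome.

Using the PMF formula:
P(X = 6) = 0.076548

Rounded to 4 decimal places: 0.0765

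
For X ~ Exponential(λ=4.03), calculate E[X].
0.2481

We have X ~ Exponential(λ=4.03).

For an Exponential distribution with λ=4.03:
E[X] = 0.2481

This is the expected (average) value of X.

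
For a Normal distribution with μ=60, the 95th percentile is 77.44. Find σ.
σ = 10.6028

For X ~ Normal(μ, σ), the p-th percentile satisfies x = μ + z_p × σ,
where z_p = Φ⁻¹(p) is the standard normal quantile.

Step 1: z_{0.95} = Φ⁻¹(0.95) = 1.6449

Step 2: Solve for σ:
77.44 = 60 + 1.6449 × σ
σ = (77.44 - 60) / 1.6449
σ = 17.44 / 1.6449
σ = 10.6028

Verification: μ + z × σ = 60 + 1.6449 × 10.6028 = 77.44 ✓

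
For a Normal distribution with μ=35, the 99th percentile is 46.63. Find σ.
σ = 4.9993

For X ~ Normal(μ, σ), the p-th percentile satisfies x = μ + z_p × σ,
where z_p = Φ⁻¹(p) is the standard normal quantile.

Step 1: z_{0.99} = Φ⁻¹(0.99) = 2.3263

Step 2: Solve for σ:
46.63 = 35 + 2.3263 × σ
σ = (46.63 - 35) / 2.3263
σ = 11.63 / 2.3263
σ = 4.9993

Verification: μ + z × σ = 35 + 2.3263 × 4.9993 = 46.63 ✓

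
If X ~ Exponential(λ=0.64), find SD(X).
1.5625

We have X ~ Exponential(λ=0.64).

For an Exponential distribution with λ=0.64:
σ = √Var(X) = 1.5625

The standard deviation is the square root of the variance.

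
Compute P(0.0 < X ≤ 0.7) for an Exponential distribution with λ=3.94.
0.936582

We have X ~ Exponential(λ=3.94).

To find P(0.0 < X ≤ 0.7), we use:
P(0.0 < X ≤ 0.7) = P(X ≤ 0.7) - P(X ≤ 0.0)
                 = F(0.7) - F(0.0)
                 = 0.936582 - 0.000000
                 = 0.936582

So there's approximately a 93.7% chance that X falls in this range.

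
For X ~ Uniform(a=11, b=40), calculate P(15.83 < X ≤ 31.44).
0.538276

We have X ~ Uniform(a=11, b=40).

To find P(15.83 < X ≤ 31.44), we use:
P(15.83 < X ≤ 31.44) = P(X ≤ 31.44) - P(X ≤ 15.83)
                 = F(31.44) - F(15.83)
                 = 0.704828 - 0.166552
                 = 0.538276

So there's approximately a 53.8% chance that X falls in this range.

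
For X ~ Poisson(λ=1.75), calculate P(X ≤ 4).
0.967098

We have X ~ Poisson(λ=1.75).

The CDF gives us P(X ≤ k).

Using the CDF:
P(X ≤ 4) = 0.967098

This means there's approximately a 96.7% chance that X is at most 4.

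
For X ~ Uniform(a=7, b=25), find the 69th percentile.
19.4200

We have X ~ Uniform(a=7, b=25).

We want to find x such that P(X ≤ x) = 0.69.

This is the 69th percentile, which means 69% of values fall below this point.

Using the inverse CDF (quantile function):
x = F⁻¹(0.69) = 19.4200

Verification: P(X ≤ 19.4200) = 0.69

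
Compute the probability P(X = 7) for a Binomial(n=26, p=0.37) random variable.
0.096156

We have X ~ Binomial(n=26, p=0.37).

For a Binomial distribution, the PMF gives us the probability of each outcome.

Using the PMF formula:
P(X = 7) = 0.096156

Rounded to 4 decimal places: 0.0962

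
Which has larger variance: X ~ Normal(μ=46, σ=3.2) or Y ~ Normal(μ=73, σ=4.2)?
Y has larger variance (17.6400 > 10.2400)

Compute the variance for each distribution:

X ~ Normal(μ=46, σ=3.2):
Var(X) = 10.2400

Y ~ Normal(μ=73, σ=4.2):
Var(Y) = 17.6400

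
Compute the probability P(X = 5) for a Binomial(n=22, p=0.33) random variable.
0.113857

We have X ~ Binomial(n=22, p=0.33).

For a Binomial distribution, the PMF gives us the probability of each outcome.

Using the PMF formula:
P(X = 5) = 0.113857

Rounded to 4 decimal places: 0.1139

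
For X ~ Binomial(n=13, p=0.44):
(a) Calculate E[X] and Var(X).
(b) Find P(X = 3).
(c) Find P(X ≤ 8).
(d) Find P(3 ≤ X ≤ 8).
(a) E[X] = 5.7200, Var(X) = 3.2032
(b) P(X = 3) = 0.073893
(c) P(X ≤ 8) = 0.939542
(d) P(3 ≤ X ≤ 8) = 0.907920

We have X ~ Binomial(n=13, p=0.44).

(a) Moments:
E[X] = 5.7200
Var(X) = 3.2032
σ = √Var(X) = 1.7897

(b) Point probability using PMF:
P(X = 3) = 0.073893

(c) Cumulative probability using CDF:
P(X ≤ 8) = F(8) = 0.939542

(d) Range probability:
P(3 ≤ X ≤ 8) = P(X ≤ 8) - P(X ≤ 2)
                   = F(8) - F(2)
                   = 0.939542 - 0.031622
                   = 0.907920

This means approximately 90.8% of outcomes fall in the interval [3, 8].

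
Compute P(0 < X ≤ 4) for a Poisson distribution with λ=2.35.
0.814928

We have X ~ Poisson(λ=2.35).

To find P(0 < X ≤ 4), we use:
P(0 < X ≤ 4) = P(X ≤ 4) - P(X ≤ 0)
                 = F(4) - F(0)
                 = 0.910297 - 0.095369
                 = 0.814928

So there's approximately a 81.5% chance that X falls in this range.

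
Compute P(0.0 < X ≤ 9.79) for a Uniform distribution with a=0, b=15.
0.652667

We have X ~ Uniform(a=0, b=15).

To find P(0.0 < X ≤ 9.79), we use:
P(0.0 < X ≤ 9.79) = P(X ≤ 9.79) - P(X ≤ 0.0)
                 = F(9.79) - F(0.0)
                 = 0.652667 - 0.000000
                 = 0.652667

So there's approximately a 65.3% chance that X falls in this range.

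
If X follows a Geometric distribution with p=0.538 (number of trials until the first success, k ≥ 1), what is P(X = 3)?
0.114833

We have X ~ Geometric(p=0.538) (number of trials until the first success, k ≥ 1).

For a Geometric distribution, the PMF gives us the probability of each outcome.

Using the PMF formula:
P(X = 3) = 0.114833

Rounded to 4 decimal places: 0.1148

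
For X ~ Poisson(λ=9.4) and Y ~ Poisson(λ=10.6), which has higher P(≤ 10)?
X has higher probability (P(X ≤ 10) = 0.6576 > P(Y ≤ 10) = 0.5084)

Compute P(≤ 10) for each distribution:

X ~ Poisson(λ=9.4):
P(X ≤ 10) = 0.6576

Y ~ Poisson(λ=10.6):
P(Y ≤ 10) = 0.5084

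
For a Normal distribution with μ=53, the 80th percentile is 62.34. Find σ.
σ = 11.0976

For X ~ Normal(μ, σ), the p-th percentile satisfies x = μ + z_p × σ,
where z_p = Φ⁻¹(p) is the standard normal quantile.

Step 1: z_{0.8} = Φ⁻¹(0.8) = 0.8416

Step 2: Solve for σ:
62.34 = 53 + 0.8416 × σ
σ = (62.34 - 53) / 0.8416
σ = 9.34 / 0.8416
σ = 11.0976

Verification: μ + z × σ = 53 + 0.8416 × 11.0976 = 62.34 ✓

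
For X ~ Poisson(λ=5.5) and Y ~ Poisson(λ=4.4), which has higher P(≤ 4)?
Y has higher probability (P(Y ≤ 4) = 0.5512 > P(X ≤ 4) = 0.3575)

Compute P(≤ 4) for each distribution:

X ~ Poisson(λ=5.5):
P(X ≤ 4) = 0.3575

Y ~ Poisson(λ=4.4):
P(Y ≤ 4) = 0.5512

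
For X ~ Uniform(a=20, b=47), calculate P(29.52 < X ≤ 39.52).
0.370370

We have X ~ Uniform(a=20, b=47).

To find P(29.52 < X ≤ 39.52), we use:
P(29.52 < X ≤ 39.52) = P(X ≤ 39.52) - P(X ≤ 29.52)
                 = F(39.52) - F(29.52)
                 = 0.722963 - 0.352593
                 = 0.370370

So there's approximately a 37.0% chance that X falls in this range.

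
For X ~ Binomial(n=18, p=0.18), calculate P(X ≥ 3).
0.653752

We have X ~ Binomial(n=18, p=0.18).

For discrete distributions, P(X ≥ 3) = 1 - P(X ≤ 2).

P(X ≤ 2) = 0.346248
P(X ≥ 3) = 1 - 0.346248 = 0.653752

So there's approximately a 65.4% chance that X is at least 3.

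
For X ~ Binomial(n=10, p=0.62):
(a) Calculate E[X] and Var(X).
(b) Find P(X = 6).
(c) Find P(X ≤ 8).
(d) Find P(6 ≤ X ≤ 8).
(a) E[X] = 6.2000, Var(X) = 2.3560
(b) P(X = 6) = 0.248716
(c) P(X ≤ 8) = 0.940166
(d) P(6 ≤ X ≤ 8) = 0.622479

We have X ~ Binomial(n=10, p=0.62).

(a) Moments:
E[X] = 6.2000
Var(X) = 2.3560
σ = √Var(X) = 1.5349

(b) Point probability using PMF:
P(X = 6) = 0.248716

(c) Cumulative probability using CDF:
P(X ≤ 8) = F(8) = 0.940166

(d) Range probability:
P(6 ≤ X ≤ 8) = P(X ≤ 8) - P(X ≤ 5)
                   = F(8) - F(5)
                   = 0.940166 - 0.317687
                   = 0.622479

This means approximately 62.2% of outcomes fall in the interval [6, 8].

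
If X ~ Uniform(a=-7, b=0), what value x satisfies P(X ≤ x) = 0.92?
-0.5600

We have X ~ Uniform(a=-7, b=0).

We want to find x such that P(X ≤ x) = 0.92.

This is the 92nd percentile, which means 92% of values fall below this point.

Using the inverse CDF (quantile function):
x = F⁻¹(0.92) = -0.5600

Verification: P(X ≤ -0.5600) = 0.92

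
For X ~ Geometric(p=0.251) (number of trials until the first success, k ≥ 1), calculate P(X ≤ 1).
0.251000

We have X ~ Geometric(p=0.251) (number of trials until the first success, k ≥ 1).

The CDF gives us P(X ≤ k).

Using the CDF:
P(X ≤ 1) = 0.251000

This means there's approximately a 25.1% chance that X is at most 1.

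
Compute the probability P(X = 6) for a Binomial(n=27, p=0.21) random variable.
0.179801

We have X ~ Binomial(n=27, p=0.21).

For a Binomial distribution, the PMF gives us the probability of each outcome.

Using the PMF formula:
P(X = 6) = 0.179801

Rounded to 4 decimal places: 0.1798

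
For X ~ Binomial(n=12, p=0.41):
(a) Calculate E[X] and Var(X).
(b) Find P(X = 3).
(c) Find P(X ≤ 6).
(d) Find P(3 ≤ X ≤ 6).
(a) E[X] = 4.9200, Var(X) = 2.9028
(b) P(X = 3) = 0.131354
(c) P(X ≤ 6) = 0.823544
(d) P(3 ≤ X ≤ 6) = 0.750221

We have X ~ Binomial(n=12, p=0.41).

(a) Moments:
E[X] = 4.9200
Var(X) = 2.9028
σ = √Var(X) = 1.7038

(b) Point probability using PMF:
P(X = 3) = 0.131354

(c) Cumulative probability using CDF:
P(X ≤ 6) = F(6) = 0.823544

(d) Range probability:
P(3 ≤ X ≤ 6) = P(X ≤ 6) - P(X ≤ 2)
                   = F(6) - F(2)
                   = 0.823544 - 0.073322
                   = 0.750221

This means approximately 75.0% of outcomes fall in the interval [3, 6].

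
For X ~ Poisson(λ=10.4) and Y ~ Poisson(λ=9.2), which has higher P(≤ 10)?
Y has higher probability (P(Y ≤ 10) = 0.6820 > P(X ≤ 10) = 0.5331)

Compute P(≤ 10) for each distribution:

X ~ Poisson(λ=10.4):
P(X ≤ 10) = 0.5331

Y ~ Poisson(λ=9.2):
P(Y ≤ 10) = 0.6820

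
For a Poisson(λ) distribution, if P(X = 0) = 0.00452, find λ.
λ = 5.3992

For a Poisson(λ) distribution, the PMF at 0 is:
P(X = 0) = λ^0 e^(-λ) / 0! = e^(-λ)

Given P(X = 0) = 0.00452:
e^(-λ) = 0.00452
-λ = ln(0.00452)
λ = -ln(0.00452) = 5.3992

Verification: e^(-5.3992) = 0.00452 ✓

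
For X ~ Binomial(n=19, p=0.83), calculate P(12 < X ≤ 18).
0.939988

We have X ~ Binomial(n=19, p=0.83).

To find P(12 < X ≤ 18), we use:
P(12 < X ≤ 18) = P(X ≤ 18) - P(X ≤ 12)
                 = F(18) - F(12)
                 = 0.970994 - 0.031006
                 = 0.939988

So there's approximately a 94.0% chance that X falls in this range.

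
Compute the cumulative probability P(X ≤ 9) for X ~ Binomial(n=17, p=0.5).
0.685471

We have X ~ Binomial(n=17, p=0.5).

The CDF gives us P(X ≤ k).

Using the CDF:
P(X ≤ 9) = 0.685471

This means there's approximately a 68.5% chance that X is at most 9.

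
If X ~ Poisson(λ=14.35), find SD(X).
3.7881

We have X ~ Poisson(λ=14.35).

For a Poisson distribution with λ=14.35:
σ = √Var(X) = 3.7881

The standard deviation is the square root of the variance.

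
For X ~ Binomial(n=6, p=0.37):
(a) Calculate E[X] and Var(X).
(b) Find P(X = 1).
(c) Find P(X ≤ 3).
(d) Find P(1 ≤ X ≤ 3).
(a) E[X] = 2.2200, Var(X) = 1.3986
(b) P(X = 1) = 0.220321
(c) P(X ≤ 3) = 0.859644
(d) P(1 ≤ X ≤ 3) = 0.797121

We have X ~ Binomial(n=6, p=0.37).

(a) Moments:
E[X] = 2.2200
Var(X) = 1.3986
σ = √Var(X) = 1.1826

(b) Point probability using PMF:
P(X = 1) = 0.220321

(c) Cumulative probability using CDF:
P(X ≤ 3) = F(3) = 0.859644

(d) Range probability:
P(1 ≤ X ≤ 3) = P(X ≤ 3) - P(X ≤ 0)
                   = F(3) - F(0)
                   = 0.859644 - 0.062524
                   = 0.797121

This means approximately 79.7% of outcomes fall in the interval [1, 3].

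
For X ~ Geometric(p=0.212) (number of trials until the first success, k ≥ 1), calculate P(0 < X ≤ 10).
0.907687

We have X ~ Geometric(p=0.212) (number of trials until the first success, k ≥ 1).

To find P(0 < X ≤ 10), we use:
P(0 < X ≤ 10) = P(X ≤ 10) - P(X ≤ 0)
                 = F(10) - F(0)
                 = 0.907687 - 0.000000
                 = 0.907687

So there's approximately a 90.8% chance that X falls in this range.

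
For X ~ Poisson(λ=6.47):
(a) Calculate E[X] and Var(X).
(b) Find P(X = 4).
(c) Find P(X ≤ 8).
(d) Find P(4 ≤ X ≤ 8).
(a) E[X] = 6.4700, Var(X) = 6.4700
(b) P(X = 4) = 0.113115
(c) P(X ≤ 8) = 0.795125
(d) P(4 ≤ X ≤ 8) = 0.681194

We have X ~ Poisson(λ=6.47).

(a) Moments:
E[X] = 6.4700
Var(X) = 6.4700
σ = √Var(X) = 2.5436

(b) Point probability using PMF:
P(X = 4) = 0.113115

(c) Cumulative probability using CDF:
P(X ≤ 8) = F(8) = 0.795125

(d) Range probability:
P(4 ≤ X ≤ 8) = P(X ≤ 8) - P(X ≤ 3)
                   = F(8) - F(3)
                   = 0.795125 - 0.113931
                   = 0.681194

This means approximately 68.1% of outcomes fall in the interval [4, 8].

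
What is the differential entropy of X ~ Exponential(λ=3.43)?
-0.2326 nats

We have X ~ Exponential(λ=3.43).

The differential entropy measures the uncertainty or information content of the distribution.

For an Exponential distribution with λ=3.43:
h(X) = -0.2326 nats

(In bits, this would be -0.3355 bits.)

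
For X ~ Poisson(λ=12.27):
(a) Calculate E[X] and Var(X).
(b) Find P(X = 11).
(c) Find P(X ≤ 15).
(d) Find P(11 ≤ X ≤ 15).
(a) E[X] = 12.2700, Var(X) = 12.2700
(b) P(X = 11) = 0.111517
(c) P(X ≤ 15) = 0.824221
(d) P(11 ≤ X ≤ 15) = 0.504647

We have X ~ Poisson(λ=12.27).

(a) Moments:
E[X] = 12.2700
Var(X) = 12.2700
σ = √Var(X) = 3.5029

(b) Point probability using PMF:
P(X = 11) = 0.111517

(c) Cumulative probability using CDF:
P(X ≤ 15) = F(15) = 0.824221

(d) Range probability:
P(11 ≤ X ≤ 15) = P(X ≤ 15) - P(X ≤ 10)
                   = F(15) - F(10)
                   = 0.824221 - 0.319574
                   = 0.504647

This means approximately 50.5% of outcomes fall in the interval [11, 15].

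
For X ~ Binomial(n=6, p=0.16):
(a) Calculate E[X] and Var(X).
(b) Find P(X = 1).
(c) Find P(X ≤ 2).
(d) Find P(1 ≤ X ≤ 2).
(a) E[X] = 0.9600, Var(X) = 0.8064
(b) P(X = 1) = 0.401483
(c) P(X ≤ 2) = 0.943964
(d) P(1 ≤ X ≤ 2) = 0.592666

We have X ~ Binomial(n=6, p=0.16).

(a) Moments:
E[X] = 0.9600
Var(X) = 0.8064
σ = √Var(X) = 0.8980

(b) Point probability using PMF:
P(X = 1) = 0.401483

(c) Cumulative probability using CDF:
P(X ≤ 2) = F(2) = 0.943964

(d) Range probability:
P(1 ≤ X ≤ 2) = P(X ≤ 2) - P(X ≤ 0)
                   = F(2) - F(0)
                   = 0.943964 - 0.351298
                   = 0.592666

This means approximately 59.3% of outcomes fall in the interval [1, 2].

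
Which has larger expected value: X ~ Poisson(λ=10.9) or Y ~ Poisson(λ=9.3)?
X has larger mean (10.9000 > 9.3000)

Compute the expected value for each distribution:

X ~ Poisson(λ=10.9):
E[X] = 10.9000

Y ~ Poisson(λ=9.3):
E[Y] = 9.3000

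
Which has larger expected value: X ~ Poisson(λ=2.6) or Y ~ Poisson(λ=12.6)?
Y has larger mean (12.6000 > 2.6000)

Compute the expected value for each distribution:

X ~ Poisson(λ=2.6):
E[X] = 2.6000

Y ~ Poisson(λ=12.6):
E[Y] = 12.6000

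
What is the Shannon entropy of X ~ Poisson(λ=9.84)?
2.5532 nats

We have X ~ Poisson(λ=9.84).

The Shannon entropy measures the uncertainty or information content of the distribution.

For a Poisson distribution with λ=9.84:
H(X) = 2.5532 nats

(In bits, this would be 3.6835 bits.)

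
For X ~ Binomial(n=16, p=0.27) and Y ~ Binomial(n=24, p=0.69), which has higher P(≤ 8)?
X has higher probability (P(X ≤ 8) = 0.9873 > P(Y ≤ 8) = 0.0003)

Compute P(≤ 8) for each distribution:

X ~ Binomial(n=16, p=0.27):
P(X ≤ 8) = 0.9873

Y ~ Binomial(n=24, p=0.69):
P(Y ≤ 8) = 0.0003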